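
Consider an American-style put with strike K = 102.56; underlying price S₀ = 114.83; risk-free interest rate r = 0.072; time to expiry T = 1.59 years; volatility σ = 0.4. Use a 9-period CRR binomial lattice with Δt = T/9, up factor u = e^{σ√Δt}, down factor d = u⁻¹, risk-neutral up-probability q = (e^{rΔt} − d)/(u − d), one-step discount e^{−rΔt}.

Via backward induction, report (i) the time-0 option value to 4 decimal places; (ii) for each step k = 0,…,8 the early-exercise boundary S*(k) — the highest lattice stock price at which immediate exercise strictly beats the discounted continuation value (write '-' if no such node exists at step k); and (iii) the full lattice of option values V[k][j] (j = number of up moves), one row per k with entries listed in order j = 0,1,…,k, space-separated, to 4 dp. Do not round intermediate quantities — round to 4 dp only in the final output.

price = 11.9533
boundary = - - - - 58.6123 69.3435 58.6123 69.3435 82.0393
tree:
11.9533
17.3301 6.7975
24.4344 10.5572 3.1519
33.3679 15.9860 5.3124 1.0376
43.9477 23.4770 8.7856 1.9197 0.1679
53.0181 33.2165 14.1846 3.5254 0.3374 0.0000
60.6849 43.9477 22.1883 6.4167 0.6780 0.0000 0.0000
67.1652 53.0181 33.2165 11.5530 1.3623 0.0000 0.0000 0.0000
72.6427 60.6849 43.9477 20.5207 2.7374 0.0000 0.0000 0.0000 0.0000
77.2725 67.1652 53.0181 33.2165 5.5003 0.0000 0.0000 0.0000 0.0000 0.0000

params: Δt=0.17667 u=1.18309 d=0.84525 q=0.49596 e^(-rΔt)=0.98736
t_9 payoffs: 77.2725 67.1652 53.0181 33.2165 5.5003 0.0000 0.0000 0.0000 0.0000 0.0000
t_8: node(8,0) S=29.9173 payoff=72.6427 vs cont=71.3464 → 72.6427 [stop]  node(8,1) S=41.8751 payoff=60.6849 vs cont=59.3886 → 60.6849 [stop]  node(8,2) S=58.6123 payoff=43.9477 vs cont=42.6514 → 43.9477 [stop]  node(8,3) S=82.0393 payoff=20.5207 vs cont=19.2244 → 20.5207 [stop]  node(8,4) S=114.8300 payoff=0.0000 vs cont=2.7374 → 2.7374 [wait]  node(8,5) S=160.7269 payoff=0.0000 vs cont=0.0000 → 0.0000 [wait]  node(8,6) S=224.9685 payoff=0.0000 vs cont=0.0000 → 0.0000 [wait]  node(8,7) S=314.8872 payoff=0.0000 vs cont=0.0000 → 0.0000 [wait]  node(8,8) S=440.7458 payoff=0.0000 vs cont=0.0000 → 0.0000 [wait]  ⇒ S*(8)=82.0393
t_7: node(7,0) S=35.3948 payoff=67.1652 vs cont=65.8689 → 67.1652 [stop]  node(7,1) S=49.5419 payoff=53.0181 vs cont=51.7218 → 53.0181 [stop]  node(7,2) S=69.3435 payoff=33.2165 vs cont=31.9202 → 33.2165 [stop]  node(7,3) S=97.0597 payoff=5.5003 vs cont=11.5530 → 11.5530 [wait]  node(7,4) S=135.8539 payoff=0.0000 vs cont=1.3623 → 1.3623 [wait]  node(7,5) S=190.1539 payoff=0.0000 vs cont=0.0000 → 0.0000 [wait]  node(7,6) S=266.1573 payoff=0.0000 vs cont=0.0000 → 0.0000 [wait]  node(7,7) S=372.5388 payoff=0.0000 vs cont=0.0000 → 0.0000 [wait]  ⇒ S*(7)=69.3435
t_6: node(6,0) S=41.8751 payoff=60.6849 vs cont=59.3886 → 60.6849 [stop]  node(6,1) S=58.6123 payoff=43.9477 vs cont=42.6514 → 43.9477 [stop]  node(6,2) S=82.0393 payoff=20.5207 vs cont=22.1883 → 22.1883 [wait]  node(6,3) S=114.8300 payoff=0.0000 vs cont=6.4167 → 6.4167 [wait]  node(6,4) S=160.7269 payoff=0.0000 vs cont=0.6780 → 0.6780 [wait]  node(6,5) S=224.9685 payoff=0.0000 vs cont=0.0000 → 0.0000 [wait]  node(6,6) S=314.8872 payoff=0.0000 vs cont=0.0000 → 0.0000 [wait]  ⇒ S*(6)=58.6123
t_5: node(5,0) S=49.5419 payoff=53.0181 vs cont=51.7218 → 53.0181 [stop]  node(5,1) S=69.3435 payoff=33.2165 vs cont=32.7368 → 33.2165 [stop]  node(5,2) S=97.0597 payoff=5.5003 vs cont=14.1846 → 14.1846 [wait]  node(5,3) S=135.8539 payoff=0.0000 vs cont=3.5254 → 3.5254 [wait]  node(5,4) S=190.1539 payoff=0.0000 vs cont=0.3374 → 0.3374 [wait]  node(5,5) S=266.1573 payoff=0.0000 vs cont=0.0000 → 0.0000 [wait]  ⇒ S*(5)=69.3435
t_4: node(4,0) S=58.6123 payoff=43.9477 vs cont=42.6514 → 43.9477 [stop]  node(4,1) S=82.0393 payoff=20.5207 vs cont=23.4770 → 23.4770 [wait]  node(4,2) S=114.8300 payoff=0.0000 vs cont=8.7856 → 8.7856 [wait]  node(4,3) S=160.7269 payoff=0.0000 vs cont=1.9197 → 1.9197 [wait]  node(4,4) S=224.9685 payoff=0.0000 vs cont=0.1679 → 0.1679 [wait]  ⇒ S*(4)=58.6123
t_3: node(3,0) S=69.3435 payoff=33.2165 vs cont=33.3679 → 33.3679 [wait]  node(3,1) S=97.0597 payoff=5.5003 vs cont=15.9860 → 15.9860 [wait]  node(3,2) S=135.8539 payoff=0.0000 vs cont=5.3124 → 5.3124 [wait]  node(3,3) S=190.1539 payoff=0.0000 vs cont=1.0376 → 1.0376 [wait]  ⇒ S*(3)=-
t_2: node(2,0) S=82.0393 payoff=20.5207 vs cont=24.4344 → 24.4344 [wait]  node(2,1) S=114.8300 payoff=0.0000 vs cont=10.5572 → 10.5572 [wait]  node(2,2) S=160.7269 payoff=0.0000 vs cont=3.1519 → 3.1519 [wait]  ⇒ S*(2)=-
t_1: node(1,0) S=97.0597 payoff=5.5003 vs cont=17.3301 → 17.3301 [wait]  node(1,1) S=135.8539 payoff=0.0000 vs cont=6.7975 → 6.7975 [wait]  ⇒ S*(1)=-
t_0: node(0,0) S=114.8300 payoff=0.0000 vs cont=11.9533 → 11.9533 [wait]  ⇒ S*(0)=-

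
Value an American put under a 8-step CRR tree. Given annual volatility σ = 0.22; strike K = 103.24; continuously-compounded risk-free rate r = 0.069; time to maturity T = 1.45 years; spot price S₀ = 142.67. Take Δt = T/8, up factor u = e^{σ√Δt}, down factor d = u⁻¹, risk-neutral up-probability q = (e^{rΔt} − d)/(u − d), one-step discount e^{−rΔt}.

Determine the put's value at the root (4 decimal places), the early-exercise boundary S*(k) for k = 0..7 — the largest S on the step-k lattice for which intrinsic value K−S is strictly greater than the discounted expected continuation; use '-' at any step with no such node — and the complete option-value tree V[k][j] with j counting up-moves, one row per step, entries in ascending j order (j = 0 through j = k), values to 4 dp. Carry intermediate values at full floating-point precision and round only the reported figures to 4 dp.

Δt=0.18125  u=1.09819  d=0.91059  q=0.54369  discount=0.98757
step 8 (expiry): payoffs max(K−S,0) = 35.7998 21.9060 5.1498 0.0000 0.0000 0.0000 0.0000 0.0000 0.0000
step 7: (k=7,j=0): S=74.0620, (K−S)⁺=29.1780, hold=27.8949 ⇒ V=29.1780 exercise | (k=7,j=1): S=89.3201, (K−S)⁺=13.9199, hold=12.6368 ⇒ V=13.9199 exercise | (k=7,j=2): S=107.7215, (K−S)⁺=0.0000, hold=2.3207 ⇒ V=2.3207 continue | (k=7,j=3): S=129.9140, (K−S)⁺=0.0000, hold=0.0000 ⇒ V=0.0000 continue | (k=7,j=4): S=156.6785, (K−S)⁺=0.0000, hold=0.0000 ⇒ V=0.0000 continue | (k=7,j=5): S=188.9569, (K−S)⁺=0.0000, hold=0.0000 ⇒ V=0.0000 continue | (k=7,j=6): S=227.8853, (K−S)⁺=0.0000, hold=0.0000 ⇒ V=0.0000 continue | (k=7,j=7): S=274.8336, (K−S)⁺=0.0000, hold=0.0000 ⇒ V=0.0000 continue  boundary S*=89.3201
step 6: (k=6,j=0): S=81.3340, (K−S)⁺=21.9060, hold=20.6229 ⇒ V=21.9060 exercise | (k=6,j=1): S=98.0902, (K−S)⁺=5.1498, hold=7.5190 ⇒ V=7.5190 continue | (k=6,j=2): S=118.2985, (K−S)⁺=0.0000, hold=1.0458 ⇒ V=1.0458 continue | (k=6,j=3): S=142.6700, (K−S)⁺=0.0000, hold=0.0000 ⇒ V=0.0000 continue | (k=6,j=4): S=172.0625, (K−S)⁺=0.0000, hold=0.0000 ⇒ V=0.0000 continue | (k=6,j=5): S=207.5103, (K−S)⁺=0.0000, hold=0.0000 ⇒ V=0.0000 continue | (k=6,j=6): S=250.2609, (K−S)⁺=0.0000, hold=0.0000 ⇒ V=0.0000 continue  boundary S*=81.3340
step 5: (k=5,j=0): S=89.3201, (K−S)⁺=13.9199, hold=13.9089 ⇒ V=13.9199 exercise | (k=5,j=1): S=107.7215, (K−S)⁺=0.0000, hold=3.9499 ⇒ V=3.9499 continue | (k=5,j=2): S=129.9140, (K−S)⁺=0.0000, hold=0.4713 ⇒ V=0.4713 continue | (k=5,j=3): S=156.6785, (K−S)⁺=0.0000, hold=0.0000 ⇒ V=0.0000 continue | (k=5,j=4): S=188.9569, (K−S)⁺=0.0000, hold=0.0000 ⇒ V=0.0000 continue | (k=5,j=5): S=227.8853, (K−S)⁺=0.0000, hold=0.0000 ⇒ V=0.0000 continue  boundary S*=89.3201
step 4: (k=4,j=0): S=98.0902, (K−S)⁺=5.1498, hold=8.3937 ⇒ V=8.3937 continue | (k=4,j=1): S=118.2985, (K−S)⁺=0.0000, hold=2.0330 ⇒ V=2.0330 continue | (k=4,j=2): S=142.6700, (K−S)⁺=0.0000, hold=0.2124 ⇒ V=0.2124 continue | (k=4,j=3): S=172.0625, (K−S)⁺=0.0000, hold=0.0000 ⇒ V=0.0000 continue | (k=4,j=4): S=207.5103, (K−S)⁺=0.0000, hold=0.0000 ⇒ V=0.0000 continue  boundary S*=-
step 3: (k=3,j=0): S=107.7215, (K−S)⁺=0.0000, hold=4.8742 ⇒ V=4.8742 continue | (k=3,j=1): S=129.9140, (K−S)⁺=0.0000, hold=1.0302 ⇒ V=1.0302 continue | (k=3,j=2): S=156.6785, (K−S)⁺=0.0000, hold=0.0957 ⇒ V=0.0957 continue | (k=3,j=3): S=188.9569, (K−S)⁺=0.0000, hold=0.0000 ⇒ V=0.0000 continue  boundary S*=-
step 2: (k=2,j=0): S=118.2985, (K−S)⁺=0.0000, hold=2.7497 ⇒ V=2.7497 continue | (k=2,j=1): S=142.6700, (K−S)⁺=0.0000, hold=0.5156 ⇒ V=0.5156 continue | (k=2,j=2): S=172.0625, (K−S)⁺=0.0000, hold=0.0431 ⇒ V=0.0431 continue  boundary S*=-
step 1: (k=1,j=0): S=129.9140, (K−S)⁺=0.0000, hold=1.5160 ⇒ V=1.5160 continue | (k=1,j=1): S=156.6785, (K−S)⁺=0.0000, hold=0.2555 ⇒ V=0.2555 continue  boundary S*=-
step 0: (k=0,j=0): S=142.6700, (K−S)⁺=0.0000, hold=0.8204 ⇒ V=0.8204 continue  boundary S*=-

price = 0.8204
boundary = - - - - - 89.3201 81.3340 89.3201
tree:
0.8204
1.5160 0.2555
2.7497 0.5156 0.0431
4.8742 1.0302 0.0957 0.0000
8.3937 2.0330 0.2124 0.0000 0.0000
13.9199 3.9499 0.4713 0.0000 0.0000 0.0000
21.9060 7.5190 1.0458 0.0000 0.0000 0.0000 0.0000
29.1780 13.9199 2.3207 0.0000 0.0000 0.0000 0.0000 0.0000
35.7998 21.9060 5.1498 0.0000 0.0000 0.0000 0.0000 0.0000 0.0000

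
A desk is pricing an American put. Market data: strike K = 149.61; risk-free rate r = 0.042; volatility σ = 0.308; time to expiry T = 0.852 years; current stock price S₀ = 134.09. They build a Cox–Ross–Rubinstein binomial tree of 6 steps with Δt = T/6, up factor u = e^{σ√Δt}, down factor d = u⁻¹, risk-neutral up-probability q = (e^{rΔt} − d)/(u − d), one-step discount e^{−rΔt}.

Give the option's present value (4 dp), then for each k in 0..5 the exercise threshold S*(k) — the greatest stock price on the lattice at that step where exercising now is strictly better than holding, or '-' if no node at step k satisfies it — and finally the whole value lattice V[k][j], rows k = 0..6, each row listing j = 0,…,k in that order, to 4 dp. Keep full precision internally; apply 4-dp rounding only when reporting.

Δt=0.14200  u=1.12307  d=0.89042  q=0.49673  discount=0.99405
step 6 (expiry): payoffs max(K−S,0) = 82.7814 65.3204 43.2973 15.5200 0.0000 0.0000 0.0000
step 5: (k=5,j=0): S=75.0530, (K−S)⁺=74.5570, hold=73.6674 ⇒ V=74.5570 exercise | (k=5,j=1): S=94.6628, (K−S)⁺=54.9472, hold=54.0576 ⇒ V=54.9472 exercise | (k=5,j=2): S=119.3963, (K−S)⁺=30.2137, hold=29.3241 ⇒ V=30.2137 exercise | (k=5,j=3): S=150.5920, (K−S)⁺=0.0000, hold=7.7643 ⇒ V=7.7643 continue | (k=5,j=4): S=189.9386, (K−S)⁺=0.0000, hold=0.0000 ⇒ V=0.0000 continue | (k=5,j=5): S=239.5657, (K−S)⁺=0.0000, hold=0.0000 ⇒ V=0.0000 continue  boundary S*=119.3963
step 4: (k=4,j=0): S=84.2896, (K−S)⁺=65.3204, hold=64.4308 ⇒ V=65.3204 exercise | (k=4,j=1): S=106.3127, (K−S)⁺=43.2973, hold=42.4077 ⇒ V=43.2973 exercise | (k=4,j=2): S=134.0900, (K−S)⁺=15.5200, hold=18.9491 ⇒ V=18.9491 continue | (k=4,j=3): S=169.1250, (K−S)⁺=0.0000, hold=3.8843 ⇒ V=3.8843 continue | (k=4,j=4): S=213.3138, (K−S)⁺=0.0000, hold=0.0000 ⇒ V=0.0000 continue  boundary S*=106.3127
step 3: (k=3,j=0): S=94.6628, (K−S)⁺=54.9472, hold=54.0576 ⇒ V=54.9472 exercise | (k=3,j=1): S=119.3963, (K−S)⁺=30.2137, hold=31.0173 ⇒ V=31.0173 continue | (k=3,j=2): S=150.5920, (K−S)⁺=0.0000, hold=11.3978 ⇒ V=11.3978 continue | (k=3,j=3): S=189.9386, (K−S)⁺=0.0000, hold=1.9432 ⇒ V=1.9432 continue  boundary S*=94.6628
step 2: (k=2,j=0): S=106.3127, (K−S)⁺=43.2973, hold=42.8045 ⇒ V=43.2973 exercise | (k=2,j=1): S=134.0900, (K−S)⁺=15.5200, hold=21.1453 ⇒ V=21.1453 continue | (k=2,j=2): S=169.1250, (K−S)⁺=0.0000, hold=6.6616 ⇒ V=6.6616 continue  boundary S*=106.3127
step 1: (k=1,j=0): S=119.3963, (K−S)⁺=30.2137, hold=32.1017 ⇒ V=32.1017 continue | (k=1,j=1): S=150.5920, (K−S)⁺=0.0000, hold=13.8679 ⇒ V=13.8679 continue  boundary S*=-
step 0: (k=0,j=0): S=134.0900, (K−S)⁺=15.5200, hold=22.9074 ⇒ V=22.9074 continue  boundary S*=-

price = 22.9074
boundary = - - 106.3127 94.6628 106.3127 119.3963
tree:
22.9074
32.1017 13.8679
43.2973 21.1453 6.6616
54.9472 31.0173 11.3978 1.9432
65.3204 43.2973 18.9491 3.8843 0.0000
74.5570 54.9472 30.2137 7.7643 0.0000 0.0000
82.7814 65.3204 43.2973 15.5200 0.0000 0.0000 0.0000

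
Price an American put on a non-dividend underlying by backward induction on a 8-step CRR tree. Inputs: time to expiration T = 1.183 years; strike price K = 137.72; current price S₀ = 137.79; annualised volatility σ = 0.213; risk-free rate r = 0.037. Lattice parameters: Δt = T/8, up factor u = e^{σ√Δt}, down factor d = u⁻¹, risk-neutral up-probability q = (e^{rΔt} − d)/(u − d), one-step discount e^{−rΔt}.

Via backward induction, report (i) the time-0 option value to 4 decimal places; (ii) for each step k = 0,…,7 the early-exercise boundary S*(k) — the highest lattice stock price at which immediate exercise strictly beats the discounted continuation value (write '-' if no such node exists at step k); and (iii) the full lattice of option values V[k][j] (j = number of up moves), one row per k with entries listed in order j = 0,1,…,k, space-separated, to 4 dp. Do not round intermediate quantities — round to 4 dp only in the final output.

Δt=0.14788  u=1.08536  d=0.92136  q=0.51299  discount=0.99454
step 8 (expiry): payoffs max(K−S,0) = 66.1650 53.4284 38.4247 20.7503 0.0000 0.0000 0.0000 0.0000 0.0000
step 7: (k=7,j=0): S=77.6626, (K−S)⁺=60.0574, hold=59.3059 ⇒ V=60.0574 exercise | (k=7,j=1): S=91.4864, (K−S)⁺=46.2336, hold=45.4822 ⇒ V=46.2336 exercise | (k=7,j=2): S=107.7708, (K−S)⁺=29.9492, hold=29.1978 ⇒ V=29.9492 exercise | (k=7,j=3): S=126.9537, (K−S)⁺=10.7663, hold=10.0505 ⇒ V=10.7663 exercise | (k=7,j=4): S=149.5512, (K−S)⁺=0.0000, hold=0.0000 ⇒ V=0.0000 continue | (k=7,j=5): S=176.1710, (K−S)⁺=0.0000, hold=0.0000 ⇒ V=0.0000 continue | (k=7,j=6): S=207.5291, (K−S)⁺=0.0000, hold=0.0000 ⇒ V=0.0000 continue | (k=7,j=7): S=244.4688, (K−S)⁺=0.0000, hold=0.0000 ⇒ V=0.0000 continue  boundary S*=126.9537
step 6: (k=6,j=0): S=84.2916, (K−S)⁺=53.4284, hold=52.6770 ⇒ V=53.4284 exercise | (k=6,j=1): S=99.2953, (K−S)⁺=38.4247, hold=37.6732 ⇒ V=38.4247 exercise | (k=6,j=2): S=116.9697, (K−S)⁺=20.7503, hold=19.9989 ⇒ V=20.7503 exercise | (k=6,j=3): S=137.7900, (K−S)⁺=0.0000, hold=5.2147 ⇒ V=5.2147 continue | (k=6,j=4): S=162.3163, (K−S)⁺=0.0000, hold=0.0000 ⇒ V=0.0000 continue | (k=6,j=5): S=191.2083, (K−S)⁺=0.0000, hold=0.0000 ⇒ V=0.0000 continue | (k=6,j=6): S=225.2429, (K−S)⁺=0.0000, hold=0.0000 ⇒ V=0.0000 continue  boundary S*=116.9697
step 5: (k=5,j=0): S=91.4864, (K−S)⁺=46.2336, hold=45.4822 ⇒ V=46.2336 exercise | (k=5,j=1): S=107.7708, (K−S)⁺=29.9492, hold=29.1978 ⇒ V=29.9492 exercise | (k=5,j=2): S=126.9537, (K−S)⁺=10.7663, hold=12.7110 ⇒ V=12.7110 continue | (k=5,j=3): S=149.5512, (K−S)⁺=0.0000, hold=2.5258 ⇒ V=2.5258 continue | (k=5,j=4): S=176.1710, (K−S)⁺=0.0000, hold=0.0000 ⇒ V=0.0000 continue | (k=5,j=5): S=207.5291, (K−S)⁺=0.0000, hold=0.0000 ⇒ V=0.0000 continue  boundary S*=107.7708
step 4: (k=4,j=0): S=99.2953, (K−S)⁺=38.4247, hold=37.6732 ⇒ V=38.4247 exercise | (k=4,j=1): S=116.9697, (K−S)⁺=20.7503, hold=20.9911 ⇒ V=20.9911 continue | (k=4,j=2): S=137.7900, (K−S)⁺=0.0000, hold=7.4453 ⇒ V=7.4453 continue | (k=4,j=3): S=162.3163, (K−S)⁺=0.0000, hold=1.2234 ⇒ V=1.2234 continue | (k=4,j=4): S=191.2083, (K−S)⁺=0.0000, hold=0.0000 ⇒ V=0.0000 continue  boundary S*=99.2953
step 3: (k=3,j=0): S=107.7708, (K−S)⁺=29.9492, hold=29.3206 ⇒ V=29.9492 exercise | (k=3,j=1): S=126.9537, (K−S)⁺=10.7663, hold=13.9656 ⇒ V=13.9656 continue | (k=3,j=2): S=149.5512, (K−S)⁺=0.0000, hold=4.2303 ⇒ V=4.2303 continue | (k=3,j=3): S=176.1710, (K−S)⁺=0.0000, hold=0.5925 ⇒ V=0.5925 continue  boundary S*=107.7708
step 2: (k=2,j=0): S=116.9697, (K−S)⁺=20.7503, hold=21.6311 ⇒ V=21.6311 continue | (k=2,j=1): S=137.7900, (K−S)⁺=0.0000, hold=8.9226 ⇒ V=8.9226 continue | (k=2,j=2): S=162.3163, (K−S)⁺=0.0000, hold=2.3513 ⇒ V=2.3513 continue  boundary S*=-
step 1: (k=1,j=0): S=126.9537, (K−S)⁺=10.7663, hold=15.0293 ⇒ V=15.0293 continue | (k=1,j=1): S=149.5512, (K−S)⁺=0.0000, hold=5.5213 ⇒ V=5.5213 continue  boundary S*=-
step 0: (k=0,j=0): S=137.7900, (K−S)⁺=0.0000, hold=10.0964 ⇒ V=10.0964 continue  boundary S*=-

price = 10.0964
boundary = - - - 107.7708 99.2953 107.7708 116.9697 126.9537
tree:
10.0964
15.0293 5.5213
21.6311 8.9226 2.3513
29.9492 13.9656 4.2303 0.5925
38.4247 20.9911 7.4453 1.2234 0.0000
46.2336 29.9492 12.7110 2.5258 0.0000 0.0000
53.4284 38.4247 20.7503 5.2147 0.0000 0.0000 0.0000
60.0574 46.2336 29.9492 10.7663 0.0000 0.0000 0.0000 0.0000
66.1650 53.4284 38.4247 20.7503 0.0000 0.0000 0.0000 0.0000 0.0000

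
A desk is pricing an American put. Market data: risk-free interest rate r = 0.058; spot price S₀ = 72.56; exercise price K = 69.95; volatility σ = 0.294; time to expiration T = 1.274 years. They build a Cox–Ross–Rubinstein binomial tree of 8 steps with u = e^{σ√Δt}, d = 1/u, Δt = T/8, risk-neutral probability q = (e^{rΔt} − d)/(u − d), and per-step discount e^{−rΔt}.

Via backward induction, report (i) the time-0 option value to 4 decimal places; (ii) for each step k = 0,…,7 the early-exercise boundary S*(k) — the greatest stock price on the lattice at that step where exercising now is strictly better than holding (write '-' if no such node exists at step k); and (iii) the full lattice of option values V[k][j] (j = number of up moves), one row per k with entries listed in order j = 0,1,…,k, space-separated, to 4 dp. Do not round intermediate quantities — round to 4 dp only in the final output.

price = 6.1882
boundary = - - - 51.0314 45.3821 51.0314 57.3840 51.0314
tree:
6.1882
9.2884 3.3240
13.5036 5.4101 1.3814
18.9186 8.5498 2.4939 0.3384
24.5679 13.0209 4.4123 0.6972 0.0000
29.5918 18.9186 7.5949 1.4366 0.0000 0.0000
34.0596 24.5679 12.5660 2.9600 0.0000 0.0000 0.0000
38.0328 29.5918 18.9186 6.0988 0.0000 0.0000 0.0000 0.0000
41.5661 34.0596 24.5679 12.5660 0.0000 0.0000 0.0000 0.0000 0.0000

Δt=0.15925, u=1.12448, d=0.88930, q=0.51016, disc=e^(-rΔt)=0.99081
k=8 terminal: V=max(K-S,0) → 41.5661 34.0596 24.5679 12.5660 0.0000 0.0000 0.0000 0.0000 0.0000
k=7: j=0 S=31.9172 intr=38.0328 cont=37.3897 V=38.0328[EX]; j=1 S=40.3582 intr=29.5918 cont=28.9487 V=29.5918[EX]; j=2 S=51.0314 intr=18.9186 cont=18.2755 V=18.9186[EX]; j=3 S=64.5274 intr=5.4226 cont=6.0988 V=6.0988[hold]; j=4 S=81.5925 intr=0.0000 cont=0.0000 V=0.0000[hold]; j=5 S=103.1708 intr=0.0000 cont=0.0000 V=0.0000[hold]; j=6 S=130.4557 intr=0.0000 cont=0.0000 V=0.0000[hold]; j=7 S=164.9566 intr=0.0000 cont=0.0000 V=0.0000[hold]  S*(7)=51.0314
k=6: j=0 S=35.8904 intr=34.0596 cont=33.4165 V=34.0596[EX]; j=1 S=45.3821 intr=24.5679 cont=23.9248 V=24.5679[EX]; j=2 S=57.3840 intr=12.5660 cont=12.2646 V=12.5660[EX]; j=3 S=72.5600 intr=0.0000 cont=2.9600 V=2.9600[hold]; j=4 S=91.7495 intr=0.0000 cont=0.0000 V=0.0000[hold]; j=5 S=116.0139 intr=0.0000 cont=0.0000 V=0.0000[hold]; j=6 S=146.6954 intr=0.0000 cont=0.0000 V=0.0000[hold]  S*(6)=57.3840
k=5: j=0 S=40.3582 intr=29.5918 cont=28.9487 V=29.5918[EX]; j=1 S=51.0314 intr=18.9186 cont=18.2755 V=18.9186[EX]; j=2 S=64.5274 intr=5.4226 cont=7.5949 V=7.5949[hold]; j=3 S=81.5925 intr=0.0000 cont=1.4366 V=1.4366[hold]; j=4 S=103.1708 intr=0.0000 cont=0.0000 V=0.0000[hold]; j=5 S=130.4557 intr=0.0000 cont=0.0000 V=0.0000[hold]  S*(5)=51.0314
k=4: j=0 S=45.3821 intr=24.5679 cont=23.9248 V=24.5679[EX]; j=1 S=57.3840 intr=12.5660 cont=13.0209 V=13.0209[hold]; j=2 S=72.5600 intr=0.0000 cont=4.4123 V=4.4123[hold]; j=3 S=91.7495 intr=0.0000 cont=0.6972 V=0.6972[hold]; j=4 S=116.0139 intr=0.0000 cont=0.0000 V=0.0000[hold]  S*(4)=45.3821
k=3: j=0 S=51.0314 intr=18.9186 cont=18.5054 V=18.9186[EX]; j=1 S=64.5274 intr=5.4226 cont=8.5498 V=8.5498[hold]; j=2 S=81.5925 intr=0.0000 cont=2.4939 V=2.4939[hold]; j=3 S=103.1708 intr=0.0000 cont=0.3384 V=0.3384[hold]  S*(3)=51.0314
k=2: j=0 S=57.3840 intr=12.5660 cont=13.5036 V=13.5036[hold]; j=1 S=72.5600 intr=0.0000 cont=5.4101 V=5.4101[hold]; j=2 S=91.7495 intr=0.0000 cont=1.3814 V=1.3814[hold]  S*(2)=-
k=1: j=0 S=64.5274 intr=5.4226 cont=9.2884 V=9.2884[hold]; j=1 S=81.5925 intr=0.0000 cont=3.3240 V=3.3240[hold]  S*(1)=-
k=0: j=0 S=72.5600 intr=0.0000 cont=6.1882 V=6.1882[hold]  S*(0)=-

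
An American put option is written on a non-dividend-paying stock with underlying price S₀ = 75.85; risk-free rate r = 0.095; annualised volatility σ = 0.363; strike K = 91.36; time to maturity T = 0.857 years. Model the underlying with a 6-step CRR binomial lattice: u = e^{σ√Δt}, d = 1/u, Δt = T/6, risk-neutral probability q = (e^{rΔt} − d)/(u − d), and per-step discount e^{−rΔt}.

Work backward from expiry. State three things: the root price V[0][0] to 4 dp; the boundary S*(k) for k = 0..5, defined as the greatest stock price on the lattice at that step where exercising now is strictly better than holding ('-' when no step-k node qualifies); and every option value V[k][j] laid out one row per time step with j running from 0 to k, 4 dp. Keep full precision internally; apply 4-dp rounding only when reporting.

price = 17.5354
boundary = - 66.1264 57.6493 66.1264 57.6493 66.1264
tree:
17.5354
25.2336 10.7617
33.7107 16.8288 5.3423
41.1010 25.2336 9.3721 1.6948
47.5440 33.7107 15.8337 3.5449 0.0000
53.1610 41.1010 25.2336 7.4150 0.0000 0.0000
58.0579 47.5440 33.7107 15.5100 0.0000 0.0000 0.0000

params: Δt=0.14283 u=1.14705 d=0.87180 q=0.51539 e^(-rΔt)=0.98652
t_6 payoffs: 58.0579 47.5440 33.7107 15.5100 0.0000 0.0000 0.0000
t_5: node(5,0) S=38.1990 payoff=53.1610 vs cont=51.9297 → 53.1610 [stop]  node(5,1) S=50.2590 payoff=41.1010 vs cont=39.8697 → 41.1010 [stop]  node(5,2) S=66.1264 payoff=25.2336 vs cont=24.0023 → 25.2336 [stop]  node(5,3) S=87.0034 payoff=4.3566 vs cont=7.4150 → 7.4150 [wait]  node(5,4) S=114.4716 payoff=0.0000 vs cont=0.0000 → 0.0000 [wait]  node(5,5) S=150.6119 payoff=0.0000 vs cont=0.0000 → 0.0000 [wait]  ⇒ S*(5)=66.1264
t_4: node(4,0) S=43.8160 payoff=47.5440 vs cont=46.3127 → 47.5440 [stop]  node(4,1) S=57.6493 payoff=33.7107 vs cont=32.4794 → 33.7107 [stop]  node(4,2) S=75.8500 payoff=15.5100 vs cont=15.8337 → 15.8337 [wait]  node(4,3) S=99.7969 payoff=0.0000 vs cont=3.5449 → 3.5449 [wait]  node(4,4) S=131.3041 payoff=0.0000 vs cont=0.0000 → 0.0000 [wait]  ⇒ S*(4)=57.6493
t_3: node(3,0) S=50.2590 payoff=41.1010 vs cont=39.8697 → 41.1010 [stop]  node(3,1) S=66.1264 payoff=25.2336 vs cont=24.1669 → 25.2336 [stop]  node(3,2) S=87.0034 payoff=4.3566 vs cont=9.3721 → 9.3721 [wait]  node(3,3) S=114.4716 payoff=0.0000 vs cont=1.6948 → 1.6948 [wait]  ⇒ S*(3)=66.1264
t_2: node(2,0) S=57.6493 payoff=33.7107 vs cont=32.4794 → 33.7107 [stop]  node(2,1) S=75.8500 payoff=15.5100 vs cont=16.8288 → 16.8288 [wait]  node(2,2) S=99.7969 payoff=0.0000 vs cont=5.3423 → 5.3423 [wait]  ⇒ S*(2)=57.6493
t_1: node(1,0) S=66.1264 payoff=25.2336 vs cont=24.6728 → 25.2336 [stop]  node(1,1) S=87.0034 payoff=4.3566 vs cont=10.7617 → 10.7617 [wait]  ⇒ S*(1)=66.1264
t_0: node(0,0) S=75.8500 payoff=15.5100 vs cont=17.5354 → 17.5354 [wait]  ⇒ S*(0)=-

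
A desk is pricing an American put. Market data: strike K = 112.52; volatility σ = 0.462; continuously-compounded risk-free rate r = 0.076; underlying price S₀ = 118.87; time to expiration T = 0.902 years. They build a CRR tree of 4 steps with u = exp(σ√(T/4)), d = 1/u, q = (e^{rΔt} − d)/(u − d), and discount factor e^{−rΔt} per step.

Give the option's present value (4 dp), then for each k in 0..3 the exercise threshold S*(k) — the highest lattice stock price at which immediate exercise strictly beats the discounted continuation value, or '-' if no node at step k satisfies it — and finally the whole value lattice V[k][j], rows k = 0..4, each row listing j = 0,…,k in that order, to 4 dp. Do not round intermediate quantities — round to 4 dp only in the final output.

Δt=0.22550, u=1.24532, d=0.80301, q=0.48445, disc=e^(-rΔt)=0.98301
k=4 terminal: V=max(K-S,0) → 63.0941 35.8698 0.0000 0.0000 0.0000
k=3: j=0 S=61.5508 intr=50.9692 cont=49.0573 V=50.9692[EX]; j=1 S=95.4537 intr=17.0663 cont=18.1784 V=18.1784[hold]; j=2 S=148.0307 intr=0.0000 cont=0.0000 V=0.0000[hold]; j=3 S=229.5677 intr=0.0000 cont=0.0000 V=0.0000[hold]  S*(3)=61.5508
k=2: j=0 S=76.6502 intr=35.8698 cont=34.4875 V=35.8698[EX]; j=1 S=118.8700 intr=0.0000 cont=9.2126 V=9.2126[hold]; j=2 S=184.3450 intr=0.0000 cont=0.0000 V=0.0000[hold]  S*(2)=76.6502
k=1: j=0 S=95.4537 intr=17.0663 cont=22.5656 V=22.5656[hold]; j=1 S=148.0307 intr=0.0000 cont=4.6688 V=4.6688[hold]  S*(1)=-
k=0: j=0 S=118.8700 intr=0.0000 cont=13.6593 V=13.6593[hold]  S*(0)=-

price = 13.6593
boundary = - - 76.6502 61.5508
tree:
13.6593
22.5656 4.6688
35.8698 9.2126 0.0000
50.9692 18.1784 0.0000 0.0000
63.0941 35.8698 0.0000 0.0000 0.0000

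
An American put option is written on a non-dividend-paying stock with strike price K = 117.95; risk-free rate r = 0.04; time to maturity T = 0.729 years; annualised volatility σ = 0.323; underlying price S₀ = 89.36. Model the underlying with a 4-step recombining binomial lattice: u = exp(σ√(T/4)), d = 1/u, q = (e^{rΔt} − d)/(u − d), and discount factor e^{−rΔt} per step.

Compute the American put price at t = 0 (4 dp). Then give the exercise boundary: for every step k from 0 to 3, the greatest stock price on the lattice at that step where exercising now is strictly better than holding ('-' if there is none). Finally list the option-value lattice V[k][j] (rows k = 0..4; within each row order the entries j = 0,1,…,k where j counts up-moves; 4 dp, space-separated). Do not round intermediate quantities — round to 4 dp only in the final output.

price = 29.1268
boundary = - 77.8499 89.3600 102.5719
tree:
29.1268
40.1001 18.2309
50.1277 28.5900 7.8073
58.8637 40.1001 15.3781 0.1073
66.4744 50.1277 28.5900 0.2128 0.0000

params: Δt=0.18225 u=1.14785 d=0.87119 q=0.49203 e^(-rΔt)=0.99274
t_4 payoffs: 66.4744 50.1277 28.5900 0.2128 0.0000
t_3: node(3,0) S=59.0863 payoff=58.8637 vs cont=58.0069 → 58.8637 [stop]  node(3,1) S=77.8499 payoff=40.1001 vs cont=39.2434 → 40.1001 [stop]  node(3,2) S=102.5719 payoff=15.3781 vs cont=14.5213 → 15.3781 [stop]  node(3,3) S=135.1448 payoff=0.0000 vs cont=0.1073 → 0.1073 [wait]  ⇒ S*(3)=102.5719
t_2: node(2,0) S=67.8223 payoff=50.1277 vs cont=49.2710 → 50.1277 [stop]  node(2,1) S=89.3600 payoff=28.5900 vs cont=27.7333 → 28.5900 [stop]  node(2,2) S=117.7372 payoff=0.2128 vs cont=7.8073 → 7.8073 [wait]  ⇒ S*(2)=89.3600
t_1: node(1,0) S=77.8499 payoff=40.1001 vs cont=39.2434 → 40.1001 [stop]  node(1,1) S=102.5719 payoff=15.3781 vs cont=18.2309 → 18.2309 [wait]  ⇒ S*(1)=77.8499
t_0: node(0,0) S=89.3600 payoff=28.5900 vs cont=29.1268 → 29.1268 [wait]  ⇒ S*(0)=-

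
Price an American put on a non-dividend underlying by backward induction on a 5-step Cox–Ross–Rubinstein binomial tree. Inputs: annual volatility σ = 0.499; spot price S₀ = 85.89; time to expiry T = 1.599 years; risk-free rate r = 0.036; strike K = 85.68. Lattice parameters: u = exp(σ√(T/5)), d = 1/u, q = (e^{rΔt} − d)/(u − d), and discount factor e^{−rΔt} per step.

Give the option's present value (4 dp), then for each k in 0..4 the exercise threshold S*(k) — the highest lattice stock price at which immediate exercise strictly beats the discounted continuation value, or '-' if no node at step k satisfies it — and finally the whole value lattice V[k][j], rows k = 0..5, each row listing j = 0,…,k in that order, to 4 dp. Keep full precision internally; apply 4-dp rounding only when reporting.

Δt=0.31980, u=1.32603, d=0.75413, q=0.45016, disc=e^(-rΔt)=0.98855
k=5 terminal: V=max(K-S,0) → 64.7303 48.8431 20.9077 0.0000 0.0000 0.0000
k=4: j=0 S=27.7799 intr=57.9001 cont=56.9194 V=57.9001[EX]; j=1 S=48.8468 intr=36.8332 cont=35.8524 V=36.8332[EX]; j=2 S=85.8900 intr=0.0000 cont=11.3642 V=11.3642[hold]; j=3 S=151.0249 intr=0.0000 cont=0.0000 V=0.0000[hold]; j=4 S=265.5552 intr=0.0000 cont=0.0000 V=0.0000[hold]  S*(4)=48.8468
k=3: j=0 S=36.8369 intr=48.8431 cont=47.8623 V=48.8431[EX]; j=1 S=64.7723 intr=20.9077 cont=25.0775 V=25.0775[hold]; j=2 S=113.8926 intr=0.0000 cont=6.1769 V=6.1769[hold]; j=3 S=200.2635 intr=0.0000 cont=0.0000 V=0.0000[hold]  S*(3)=36.8369
k=2: j=0 S=48.8468 intr=36.8332 cont=37.7080 V=37.7080[hold]; j=1 S=85.8900 intr=0.0000 cont=16.3795 V=16.3795[hold]; j=2 S=151.0249 intr=0.0000 cont=3.3574 V=3.3574[hold]  S*(2)=-
k=1: j=0 S=64.7723 intr=20.9077 cont=27.7850 V=27.7850[hold]; j=1 S=113.8926 intr=0.0000 cont=10.3970 V=10.3970[hold]  S*(1)=-
k=0: j=0 S=85.8900 intr=0.0000 cont=19.7291 V=19.7291[hold]  S*(0)=-

price = 19.7291
boundary = - - - 36.8369 48.8468
tree:
19.7291
27.7850 10.3970
37.7080 16.3795 3.3574
48.8431 25.0775 6.1769 0.0000
57.9001 36.8332 11.3642 0.0000 0.0000
64.7303 48.8431 20.9077 0.0000 0.0000 0.0000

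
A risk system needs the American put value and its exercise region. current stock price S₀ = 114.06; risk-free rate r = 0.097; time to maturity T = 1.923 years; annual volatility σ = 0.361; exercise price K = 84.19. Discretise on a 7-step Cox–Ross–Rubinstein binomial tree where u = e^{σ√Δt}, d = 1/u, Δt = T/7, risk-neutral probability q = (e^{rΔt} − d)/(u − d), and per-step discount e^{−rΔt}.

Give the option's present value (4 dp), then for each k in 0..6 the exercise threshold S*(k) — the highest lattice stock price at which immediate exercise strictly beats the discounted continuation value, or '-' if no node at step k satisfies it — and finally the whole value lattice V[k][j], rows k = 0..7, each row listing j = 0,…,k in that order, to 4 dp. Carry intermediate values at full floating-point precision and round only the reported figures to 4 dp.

price = 4.3499
boundary = - - - - 53.5105 64.6566 53.5105
tree:
4.3499
7.4480 1.7574
12.4004 3.3293 0.4188
19.9380 6.1866 0.9031 0.0000
30.6795 11.1997 1.9476 0.0000 0.0000
39.9041 19.5334 4.2000 0.0000 0.0000 0.0000
47.5385 30.6795 9.0577 0.0000 0.0000 0.0000 0.0000
53.8568 39.9041 19.5334 0.0000 0.0000 0.0000 0.0000 0.0000

Δt=0.27471  u=1.20830  d=0.82761  q=0.52378  discount=0.97370
step 7 (expiry): payoffs max(K−S,0) = 53.8568 39.9041 19.5334 0.0000 0.0000 0.0000 0.0000 0.0000
step 6: (k=6,j=0): S=36.6515, (K−S)⁺=47.5385, hold=45.3247 ⇒ V=47.5385 exercise | (k=6,j=1): S=53.5105, (K−S)⁺=30.6795, hold=28.4657 ⇒ V=30.6795 exercise | (k=6,j=2): S=78.1243, (K−S)⁺=6.0657, hold=9.0577 ⇒ V=9.0577 continue | (k=6,j=3): S=114.0600, (K−S)⁺=0.0000, hold=0.0000 ⇒ V=0.0000 continue | (k=6,j=4): S=166.5254, (K−S)⁺=0.0000, hold=0.0000 ⇒ V=0.0000 continue | (k=6,j=5): S=243.1239, (K−S)⁺=0.0000, hold=0.0000 ⇒ V=0.0000 continue | (k=6,j=6): S=354.9562, (K−S)⁺=0.0000, hold=0.0000 ⇒ V=0.0000 continue  boundary S*=53.5105
step 5: (k=5,j=0): S=44.2859, (K−S)⁺=39.9041, hold=37.6903 ⇒ V=39.9041 exercise | (k=5,j=1): S=64.6566, (K−S)⁺=19.5334, hold=18.8455 ⇒ V=19.5334 exercise | (k=5,j=2): S=94.3973, (K−S)⁺=0.0000, hold=4.2000 ⇒ V=4.2000 continue | (k=5,j=3): S=137.8183, (K−S)⁺=0.0000, hold=0.0000 ⇒ V=0.0000 continue | (k=5,j=4): S=201.2121, (K−S)⁺=0.0000, hold=0.0000 ⇒ V=0.0000 continue | (k=5,j=5): S=293.7658, (K−S)⁺=0.0000, hold=0.0000 ⇒ V=0.0000 continue  boundary S*=64.6566
step 4: (k=4,j=0): S=53.5105, (K−S)⁺=30.6795, hold=28.4657 ⇒ V=30.6795 exercise | (k=4,j=1): S=78.1243, (K−S)⁺=6.0657, hold=11.1997 ⇒ V=11.1997 continue | (k=4,j=2): S=114.0600, (K−S)⁺=0.0000, hold=1.9476 ⇒ V=1.9476 continue | (k=4,j=3): S=166.5254, (K−S)⁺=0.0000, hold=0.0000 ⇒ V=0.0000 continue | (k=4,j=4): S=243.1239, (K−S)⁺=0.0000, hold=0.0000 ⇒ V=0.0000 continue  boundary S*=53.5105
step 3: (k=3,j=0): S=64.6566, (K−S)⁺=19.5334, hold=19.9380 ⇒ V=19.9380 continue | (k=3,j=1): S=94.3973, (K−S)⁺=0.0000, hold=6.1866 ⇒ V=6.1866 continue | (k=3,j=2): S=137.8183, (K−S)⁺=0.0000, hold=0.9031 ⇒ V=0.9031 continue | (k=3,j=3): S=201.2121, (K−S)⁺=0.0000, hold=0.0000 ⇒ V=0.0000 continue  boundary S*=-
step 2: (k=2,j=0): S=78.1243, (K−S)⁺=6.0657, hold=12.4004 ⇒ V=12.4004 continue | (k=2,j=1): S=114.0600, (K−S)⁺=0.0000, hold=3.3293 ⇒ V=3.3293 continue | (k=2,j=2): S=166.5254, (K−S)⁺=0.0000, hold=0.4188 ⇒ V=0.4188 continue  boundary S*=-
step 1: (k=1,j=0): S=94.3973, (K−S)⁺=0.0000, hold=7.4480 ⇒ V=7.4480 continue | (k=1,j=1): S=137.8183, (K−S)⁺=0.0000, hold=1.7574 ⇒ V=1.7574 continue  boundary S*=-
step 0: (k=0,j=0): S=114.0600, (K−S)⁺=0.0000, hold=4.3499 ⇒ V=4.3499 continue  boundary S*=-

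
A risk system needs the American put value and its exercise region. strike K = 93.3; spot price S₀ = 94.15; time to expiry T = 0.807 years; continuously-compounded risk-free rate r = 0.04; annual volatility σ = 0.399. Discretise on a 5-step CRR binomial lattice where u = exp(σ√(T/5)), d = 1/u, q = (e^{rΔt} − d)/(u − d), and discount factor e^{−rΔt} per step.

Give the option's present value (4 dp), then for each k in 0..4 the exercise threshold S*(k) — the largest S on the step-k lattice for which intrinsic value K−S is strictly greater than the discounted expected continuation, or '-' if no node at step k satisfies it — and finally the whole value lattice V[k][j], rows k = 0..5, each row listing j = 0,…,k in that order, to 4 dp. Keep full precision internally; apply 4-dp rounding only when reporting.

Δt=0.16140  u=1.17386  d=0.85189  q=0.48013  discount=0.99356
step 5 (expiry): payoffs max(K−S,0) = 51.0584 35.0934 13.0945 0.0000 0.0000 0.0000
step 4: (k=4,j=0): S=49.5857, (K−S)⁺=43.7143, hold=43.1139 ⇒ V=43.7143 exercise | (k=4,j=1): S=68.3264, (K−S)⁺=24.9736, hold=24.3732 ⇒ V=24.9736 exercise | (k=4,j=2): S=94.1500, (K−S)⁺=0.0000, hold=6.7636 ⇒ V=6.7636 continue | (k=4,j=3): S=129.7335, (K−S)⁺=0.0000, hold=0.0000 ⇒ V=0.0000 continue | (k=4,j=4): S=178.7657, (K−S)⁺=0.0000, hold=0.0000 ⇒ V=0.0000 continue  boundary S*=68.3264
step 3: (k=3,j=0): S=58.2066, (K−S)⁺=35.0934, hold=34.4930 ⇒ V=35.0934 exercise | (k=3,j=1): S=80.2055, (K−S)⁺=13.0945, hold=16.1261 ⇒ V=16.1261 continue | (k=3,j=2): S=110.5188, (K−S)⁺=0.0000, hold=3.4936 ⇒ V=3.4936 continue | (k=3,j=3): S=152.2889, (K−S)⁺=0.0000, hold=0.0000 ⇒ V=0.0000 continue  boundary S*=58.2066
step 2: (k=2,j=0): S=68.3264, (K−S)⁺=24.9736, hold=25.8194 ⇒ V=25.8194 continue | (k=2,j=1): S=94.1500, (K−S)⁺=0.0000, hold=9.9961 ⇒ V=9.9961 continue | (k=2,j=2): S=129.7335, (K−S)⁺=0.0000, hold=1.8045 ⇒ V=1.8045 continue  boundary S*=-
step 1: (k=1,j=0): S=80.2055, (K−S)⁺=13.0945, hold=18.1049 ⇒ V=18.1049 continue | (k=1,j=1): S=110.5188, (K−S)⁺=0.0000, hold=6.0241 ⇒ V=6.0241 continue  boundary S*=-
step 0: (k=0,j=0): S=94.1500, (K−S)⁺=0.0000, hold=12.2254 ⇒ V=12.2254 continue  boundary S*=-

price = 12.2254
boundary = - - - 58.2066 68.3264
tree:
12.2254
18.1049 6.0241
25.8194 9.9961 1.8045
35.0934 16.1261 3.4936 0.0000
43.7143 24.9736 6.7636 0.0000 0.0000
51.0584 35.0934 13.0945 0.0000 0.0000 0.0000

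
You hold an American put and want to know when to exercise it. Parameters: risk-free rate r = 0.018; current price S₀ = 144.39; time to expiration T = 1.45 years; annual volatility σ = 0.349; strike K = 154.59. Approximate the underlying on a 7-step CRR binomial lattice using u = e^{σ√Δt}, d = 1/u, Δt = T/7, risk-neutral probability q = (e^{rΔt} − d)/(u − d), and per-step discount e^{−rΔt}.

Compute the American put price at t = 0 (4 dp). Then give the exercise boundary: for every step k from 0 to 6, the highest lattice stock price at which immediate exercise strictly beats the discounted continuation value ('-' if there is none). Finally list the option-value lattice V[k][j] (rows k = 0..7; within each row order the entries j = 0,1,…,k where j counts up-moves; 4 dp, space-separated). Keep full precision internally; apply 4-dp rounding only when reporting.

price = 28.7493
boundary = - - - 89.6575 76.4898 89.6575 105.0922
tree:
28.7493
39.0922 17.4107
51.3687 25.6730 8.3089
64.9325 36.6072 13.6488 2.4033
78.1002 50.0495 21.8646 4.5694 0.0000
89.3341 64.9325 33.8024 8.6878 0.0000 0.0000
98.9180 78.1002 49.4978 16.5182 0.0000 0.0000 0.0000
107.0944 89.3341 64.9325 31.4062 0.0000 0.0000 0.0000 0.0000

Δt=0.20714  u=1.17215  d=0.85313  q=0.47208  discount=0.99628
step 7 (expiry): payoffs max(K−S,0) = 107.0944 89.3341 64.9325 31.4062 0.0000 0.0000 0.0000 0.0000
step 6: (k=6,j=0): S=55.6720, (K−S)⁺=98.9180, hold=98.3427 ⇒ V=98.9180 exercise | (k=6,j=1): S=76.4898, (K−S)⁺=78.1002, hold=77.5249 ⇒ V=78.1002 exercise | (k=6,j=2): S=105.0922, (K−S)⁺=49.4978, hold=48.9225 ⇒ V=49.4978 exercise | (k=6,j=3): S=144.3900, (K−S)⁺=10.2000, hold=16.5182 ⇒ V=16.5182 continue | (k=6,j=4): S=198.3828, (K−S)⁺=0.0000, hold=0.0000 ⇒ V=0.0000 continue | (k=6,j=5): S=272.5654, (K−S)⁺=0.0000, hold=0.0000 ⇒ V=0.0000 continue | (k=6,j=6): S=374.4878, (K−S)⁺=0.0000, hold=0.0000 ⇒ V=0.0000 continue  boundary S*=105.0922
step 5: (k=5,j=0): S=65.2559, (K−S)⁺=89.3341, hold=88.7587 ⇒ V=89.3341 exercise | (k=5,j=1): S=89.6575, (K−S)⁺=64.9325, hold=64.3571 ⇒ V=64.9325 exercise | (k=5,j=2): S=123.1838, (K−S)⁺=31.4062, hold=33.8024 ⇒ V=33.8024 continue | (k=5,j=3): S=169.2468, (K−S)⁺=0.0000, hold=8.6878 ⇒ V=8.6878 continue | (k=5,j=4): S=232.5345, (K−S)⁺=0.0000, hold=0.0000 ⇒ V=0.0000 continue | (k=5,j=5): S=319.4878, (K−S)⁺=0.0000, hold=0.0000 ⇒ V=0.0000 continue  boundary S*=89.6575
step 4: (k=4,j=0): S=76.4898, (K−S)⁺=78.1002, hold=77.5249 ⇒ V=78.1002 exercise | (k=4,j=1): S=105.0922, (K−S)⁺=49.4978, hold=50.0495 ⇒ V=50.0495 continue | (k=4,j=2): S=144.3900, (K−S)⁺=10.2000, hold=21.8646 ⇒ V=21.8646 continue | (k=4,j=3): S=198.3828, (K−S)⁺=0.0000, hold=4.5694 ⇒ V=4.5694 continue | (k=4,j=4): S=272.5654, (K−S)⁺=0.0000, hold=0.0000 ⇒ V=0.0000 continue  boundary S*=76.4898
step 3: (k=3,j=0): S=89.6575, (K−S)⁺=64.9325, hold=64.6166 ⇒ V=64.9325 exercise | (k=3,j=1): S=123.1838, (K−S)⁺=31.4062, hold=36.6072 ⇒ V=36.6072 continue | (k=3,j=2): S=169.2468, (K−S)⁺=0.0000, hold=13.6488 ⇒ V=13.6488 continue | (k=3,j=3): S=232.5345, (K−S)⁺=0.0000, hold=2.4033 ⇒ V=2.4033 continue  boundary S*=89.6575
step 2: (k=2,j=0): S=105.0922, (K−S)⁺=49.4978, hold=51.3687 ⇒ V=51.3687 continue | (k=2,j=1): S=144.3900, (K−S)⁺=10.2000, hold=25.6730 ⇒ V=25.6730 continue | (k=2,j=2): S=198.3828, (K−S)⁺=0.0000, hold=8.3089 ⇒ V=8.3089 continue  boundary S*=-
step 1: (k=1,j=0): S=123.1838, (K−S)⁺=31.4062, hold=39.0922 ⇒ V=39.0922 continue | (k=1,j=1): S=169.2468, (K−S)⁺=0.0000, hold=17.4107 ⇒ V=17.4107 continue  boundary S*=-
step 0: (k=0,j=0): S=144.3900, (K−S)⁺=10.2000, hold=28.7493 ⇒ V=28.7493 continue  boundary S*=-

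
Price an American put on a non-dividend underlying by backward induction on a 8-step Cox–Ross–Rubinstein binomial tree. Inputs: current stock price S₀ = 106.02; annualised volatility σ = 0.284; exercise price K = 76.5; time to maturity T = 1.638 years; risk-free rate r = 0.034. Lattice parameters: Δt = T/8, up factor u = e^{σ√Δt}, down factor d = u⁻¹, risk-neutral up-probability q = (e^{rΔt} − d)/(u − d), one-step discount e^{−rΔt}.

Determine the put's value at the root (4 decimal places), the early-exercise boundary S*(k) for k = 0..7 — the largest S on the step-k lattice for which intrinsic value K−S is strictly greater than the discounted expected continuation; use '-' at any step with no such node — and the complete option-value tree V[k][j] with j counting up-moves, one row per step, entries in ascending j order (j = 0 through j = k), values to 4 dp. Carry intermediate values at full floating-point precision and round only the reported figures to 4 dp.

Δt=0.20475, u=1.13713, d=0.87941, q=0.49502, disc=e^(-rΔt)=0.99306
k=8 terminal: V=max(K-S,0) → 38.5768 27.4628 13.0916 0.0000 0.0000 0.0000 0.0000 0.0000 0.0000
k=7: j=0 S=43.1236 intr=33.3764 cont=32.8456 V=33.3764[EX]; j=1 S=55.7617 intr=20.7383 cont=20.2076 V=20.7383[EX]; j=2 S=72.1036 intr=4.3964 cont=6.5651 V=6.5651[hold]; j=3 S=93.2347 intr=0.0000 cont=0.0000 V=0.0000[hold]; j=4 S=120.5586 intr=0.0000 cont=0.0000 V=0.0000[hold]; j=5 S=155.8902 intr=0.0000 cont=0.0000 V=0.0000[hold]; j=6 S=201.5763 intr=0.0000 cont=0.0000 V=0.0000[hold]; j=7 S=260.6514 intr=0.0000 cont=0.0000 V=0.0000[hold]  S*(7)=55.7617
k=6: j=0 S=49.0372 intr=27.4628 cont=26.9321 V=27.4628[EX]; j=1 S=63.4084 intr=13.0916 cont=13.6270 V=13.6270[hold]; j=2 S=81.9912 intr=0.0000 cont=3.2922 V=3.2922[hold]; j=3 S=106.0200 intr=0.0000 cont=0.0000 V=0.0000[hold]; j=4 S=137.0908 intr=0.0000 cont=0.0000 V=0.0000[hold]; j=5 S=177.2675 intr=0.0000 cont=0.0000 V=0.0000[hold]; j=6 S=229.2186 intr=0.0000 cont=0.0000 V=0.0000[hold]  S*(6)=49.0372
k=5: j=0 S=55.7617 intr=20.7383 cont=20.4708 V=20.7383[EX]; j=1 S=72.1036 intr=4.3964 cont=8.4520 V=8.4520[hold]; j=2 S=93.2347 intr=0.0000 cont=1.6510 V=1.6510[hold]; j=3 S=120.5586 intr=0.0000 cont=0.0000 V=0.0000[hold]; j=4 S=155.8902 intr=0.0000 cont=0.0000 V=0.0000[hold]; j=5 S=201.5763 intr=0.0000 cont=0.0000 V=0.0000[hold]  S*(5)=55.7617
k=4: j=0 S=63.4084 intr=13.0916 cont=14.5546 V=14.5546[hold]; j=1 S=81.9912 intr=0.0000 cont=5.0501 V=5.0501[hold]; j=2 S=106.0200 intr=0.0000 cont=0.8279 V=0.8279[hold]; j=3 S=137.0908 intr=0.0000 cont=0.0000 V=0.0000[hold]; j=4 S=177.2675 intr=0.0000 cont=0.0000 V=0.0000[hold]  S*(4)=-
k=3: j=0 S=72.1036 intr=4.3964 cont=9.7813 V=9.7813[hold]; j=1 S=93.2347 intr=0.0000 cont=2.9395 V=2.9395[hold]; j=2 S=120.5586 intr=0.0000 cont=0.4152 V=0.4152[hold]; j=3 S=155.8902 intr=0.0000 cont=0.0000 V=0.0000[hold]  S*(3)=-
k=2: j=0 S=81.9912 intr=0.0000 cont=6.3501 V=6.3501[hold]; j=1 S=106.0200 intr=0.0000 cont=1.6782 V=1.6782[hold]; j=2 S=137.0908 intr=0.0000 cont=0.2082 V=0.2082[hold]  S*(2)=-
k=1: j=0 S=93.2347 intr=0.0000 cont=4.0094 V=4.0094[hold]; j=1 S=120.5586 intr=0.0000 cont=0.9439 V=0.9439[hold]  S*(1)=-
k=0: j=0 S=106.0200 intr=0.0000 cont=2.4746 V=2.4746[hold]  S*(0)=-

price = 2.4746
boundary = - - - - - 55.7617 49.0372 55.7617
tree:
2.4746
4.0094 0.9439
6.3501 1.6782 0.2082
9.7813 2.9395 0.4152 0.0000
14.5546 5.0501 0.8279 0.0000 0.0000
20.7383 8.4520 1.6510 0.0000 0.0000 0.0000
27.4628 13.6270 3.2922 0.0000 0.0000 0.0000 0.0000
33.3764 20.7383 6.5651 0.0000 0.0000 0.0000 0.0000 0.0000
38.5768 27.4628 13.0916 0.0000 0.0000 0.0000 0.0000 0.0000 0.0000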